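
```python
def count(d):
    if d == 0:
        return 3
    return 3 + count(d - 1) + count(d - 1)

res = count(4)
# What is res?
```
Call trace (a repeated sub-call is expanded the first time; later identical calls just restate its return value):
count(d=4)
  count(d=3)
    count(d=2)
      count(d=1)
        count(d=0)
        -> return 3
        count(d=0)
        -> return 3
      -> return 9
      count(d=1) -> return 9  (same call as traced above)
    -> return 21
    count(d=2) -> return 21  (same call as traced above)
  -> return 45
  count(d=3) -> return 45  (same call as traced above)
-> return 93

Final answer: 93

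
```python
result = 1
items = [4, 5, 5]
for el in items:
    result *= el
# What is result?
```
Trace:
  result=1
  result=4, el=4
  result=20, el=5
  result=100, el=5

Final answer: 100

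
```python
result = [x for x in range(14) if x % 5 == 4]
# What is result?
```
Trace:
  x=0
  x=1
  x=2
  x=3
  x=4
  x=5
  x=6
  x=7
  x=8
  x=9
  x=10
  x=11
  x=12
  x=13
  result=[4, 9]

Final answer: [4, 9]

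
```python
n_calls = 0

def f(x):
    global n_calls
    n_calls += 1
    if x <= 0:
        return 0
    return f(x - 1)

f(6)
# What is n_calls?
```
Call trace:
f(x=6)
  f(x=5)
    f(x=4)
      f(x=3)
        f(x=2)
          f(x=1)
            f(x=0)
            -> return 0
          -> return 0
        -> return 0
      -> return 0
    -> return 0
  -> return 0
-> return 0

n_calls is incremented once per call. f is entered once for each x = 6, 5, 4, 3, 2, 1, 0 (the x <= 0 call returns without recursing), i.e. 6 + 1 calls.
n_calls = 7

Final answer: 7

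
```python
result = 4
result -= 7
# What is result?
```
Trace:
  result=4
  result=-3

Final answer: -3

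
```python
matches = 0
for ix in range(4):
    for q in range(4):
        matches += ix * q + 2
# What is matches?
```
Trace:
  matches=0
  matches=2, ix=0, q=0
  matches=4, ix=0, q=1
  matches=6, ix=0, q=2
  matches=8, ix=0, q=3
  matches=10, ix=1, q=0
  matches=13, ix=1, q=1
  matches=17, ix=1, q=2
  matches=22, ix=1, q=3
  matches=24, ix=2, q=0
  matches=28, ix=2, q=1
  matches=34, ix=2, q=2
  matches=42, ix=2, q=3
  matches=44, ix=3, q=0
  matches=49, ix=3, q=1
  matches=57, ix=3, q=2
  matches=68, ix=3, q=3

Final answer: 68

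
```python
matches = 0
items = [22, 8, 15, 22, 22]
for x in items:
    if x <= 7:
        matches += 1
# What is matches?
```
Trace:
  matches=0
  matches=0, x=22
  matches=0, x=8
  matches=0, x=15
  matches=0, x=22
  matches=0, x=22

Final answer: 0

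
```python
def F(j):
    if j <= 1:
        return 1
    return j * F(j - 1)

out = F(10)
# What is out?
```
Call trace:
F(j=10)
  F(j=9)
    F(j=8)
      F(j=7)
        F(j=6)
          F(j=5)
            F(j=4)
              F(j=3)
                F(j=2)
                  F(j=1)
                  -> return 1
                -> return 2
              -> return 6
            -> return 24
          -> return 120
        -> return 720
      -> return 5040
    -> return 40320
  -> return 362880
-> return 3628800

Final answer: 3628800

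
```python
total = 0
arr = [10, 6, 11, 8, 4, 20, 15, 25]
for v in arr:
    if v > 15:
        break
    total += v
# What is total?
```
Trace:
  total=0
  total=10, v=10
  total=16, v=6
  total=27, v=11
  total=35, v=8
  total=39, v=4
  total=39, v=20

Final answer: 39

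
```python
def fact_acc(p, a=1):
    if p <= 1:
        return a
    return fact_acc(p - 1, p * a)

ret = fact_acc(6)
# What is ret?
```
Call trace:
fact_acc(p=6, a=1)
  fact_acc(p=5, a=6)
    fact_acc(p=4, a=30)
      fact_acc(p=3, a=120)
        fact_acc(p=2, a=360)
          fact_acc(p=1, a=720)
          -> return 720
        -> return 720
      -> return 720
    -> return 720
  -> return 720
-> return 720

Final answer: 720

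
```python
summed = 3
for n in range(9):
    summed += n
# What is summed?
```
Trace:
  summed=3
  summed=3, n=0
  summed=4, n=1
  summed=6, n=2
  summed=9, n=3
  summed=13, n=4
  summed=18, n=5
  summed=24, n=6
  summed=31, n=7
  summed=39, n=8

Final answer: 39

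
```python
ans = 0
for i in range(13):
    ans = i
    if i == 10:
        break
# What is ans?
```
Trace:
  ans=0
  ans=0, i=0
  ans=1, i=1
  ans=2, i=2
  ans=3, i=3
  ans=4, i=4
  ans=5, i=5
  ans=6, i=6
  ans=7, i=7
  ans=8, i=8
  ans=9, i=9
  ans=10, i=10

Final answer: 10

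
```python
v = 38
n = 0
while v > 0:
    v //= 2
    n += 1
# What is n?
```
Trace:
  v=38
  v=38, n=0
  v=19, n=1
  v=9, n=2
  v=4, n=3
  v=2, n=4
  v=1, n=5
  v=0, n=6

Final answer: 6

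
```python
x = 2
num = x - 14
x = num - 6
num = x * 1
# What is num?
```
Trace:
  x=2
  x=2, num=-12
  x=-18, num=-12
  x=-18, num=-18

Final answer: -18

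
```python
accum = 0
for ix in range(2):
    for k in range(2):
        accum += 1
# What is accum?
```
Trace:
  accum=0
  accum=1, ix=0, k=0
  accum=2, ix=0, k=1
  accum=3, ix=1, k=0
  accum=4, ix=1, k=1

Final answer: 4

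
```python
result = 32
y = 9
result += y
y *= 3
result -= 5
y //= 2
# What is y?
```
Trace:
  result=32
  result=32, y=9
  result=41, y=9
  result=41, y=27
  result=36, y=27
  result=36, y=13

Final answer: 13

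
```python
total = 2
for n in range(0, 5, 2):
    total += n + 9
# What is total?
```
Trace:
  total=2
  total=11, n=0
  total=22, n=2
  total=35, n=4

Final answer: 35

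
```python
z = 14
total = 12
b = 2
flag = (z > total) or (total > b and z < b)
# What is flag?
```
Trace:
  z=14
  z=14, total=12
  z=14, total=12, b=2
  z=14, total=12, b=2, flag=True

Final answer: True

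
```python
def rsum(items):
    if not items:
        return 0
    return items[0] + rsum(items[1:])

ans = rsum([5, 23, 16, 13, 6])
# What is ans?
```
Call trace:
rsum(items=[5, 23, 16, 13, 6])
  rsum(items=[23, 16, 13, 6])
    rsum(items=[16, 13, 6])
      rsum(items=[13, 6])
        rsum(items=[6])
          rsum(items=[])
          -> return 0
        -> return 6
      -> return 19
    -> return 35
  -> return 58
-> return 63

Final answer: 63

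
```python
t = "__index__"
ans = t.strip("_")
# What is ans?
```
Trace:
  t='__index__'
  t='__index__', ans='index'

Final answer: 'index'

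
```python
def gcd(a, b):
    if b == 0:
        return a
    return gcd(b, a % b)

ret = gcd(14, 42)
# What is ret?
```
Call trace:
gcd(a=14, b=42)
  gcd(a=42, b=14)
    gcd(a=14, b=0)
    -> return 14
  -> return 14
-> return 14

Final answer: 14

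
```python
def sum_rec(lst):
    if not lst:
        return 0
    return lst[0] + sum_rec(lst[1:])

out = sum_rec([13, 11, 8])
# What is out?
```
Call trace:
sum_rec(lst=[13, 11, 8])
  sum_rec(lst=[11, 8])
    sum_rec(lst=[8])
      sum_rec(lst=[])
      -> return 0
    -> return 8
  -> return 19
-> return 32

Final answer: 32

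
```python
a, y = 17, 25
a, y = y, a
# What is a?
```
Trace:
  a=17, y=25
  a=25, y=17

Final answer: 25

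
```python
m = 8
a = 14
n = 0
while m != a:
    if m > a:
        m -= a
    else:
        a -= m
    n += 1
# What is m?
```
Trace:
  m=8
  m=8, a=14
  m=8, a=14, n=0
  m=8, a=6, n=1
  m=2, a=6, n=2
  m=2, a=4, n=3
  m=2, a=2, n=4

Final answer: 2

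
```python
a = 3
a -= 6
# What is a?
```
Trace:
  a=3
  a=-3

Final answer: -3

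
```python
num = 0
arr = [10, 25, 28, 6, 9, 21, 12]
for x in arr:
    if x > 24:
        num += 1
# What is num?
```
Trace:
  num=0
  num=0, x=10
  num=1, x=25
  num=2, x=28
  num=2, x=6
  num=2, x=9
  num=2, x=21
  num=2, x=12

Final answer: 2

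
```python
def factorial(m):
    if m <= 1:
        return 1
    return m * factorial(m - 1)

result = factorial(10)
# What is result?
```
Call trace:
factorial(m=10)
  factorial(m=9)
    factorial(m=8)
      factorial(m=7)
        factorial(m=6)
          factorial(m=5)
            factorial(m=4)
              factorial(m=3)
                factorial(m=2)
                  factorial(m=1)
                  -> return 1
                -> return 2
              -> return 6
            -> return 24
          -> return 120
        -> return 720
      -> return 5040
    -> return 40320
  -> return 362880
-> return 3628800

Final answer: 3628800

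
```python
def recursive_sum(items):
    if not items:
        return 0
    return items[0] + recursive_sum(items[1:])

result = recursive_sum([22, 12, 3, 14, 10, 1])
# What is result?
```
Call trace:
recursive_sum(items=[22, 12, 3, 14, 10, 1])
  recursive_sum(items=[12, 3, 14, 10, 1])
    recursive_sum(items=[3, 14, 10, 1])
      recursive_sum(items=[14, 10, 1])
        recursive_sum(items=[10, 1])
          recursive_sum(items=[1])
            recursive_sum(items=[])
            -> return 0
          -> return 1
        -> return 11
      -> return 25
    -> return 28
  -> return 40
-> return 62

Final answer: 62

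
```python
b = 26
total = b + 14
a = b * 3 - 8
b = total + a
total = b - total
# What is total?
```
Trace:
  b=26
  b=26, total=40
  b=26, total=40, a=70
  b=110, total=40, a=70
  b=110, total=70, a=70

Final answer: 70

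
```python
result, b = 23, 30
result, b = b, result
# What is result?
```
Trace:
  result=23, b=30
  result=30, b=23

Final answer: 30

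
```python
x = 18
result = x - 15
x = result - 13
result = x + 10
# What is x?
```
Trace:
  x=18
  x=18, result=3
  x=-10, result=3
  x=-10, result=0

Final answer: -10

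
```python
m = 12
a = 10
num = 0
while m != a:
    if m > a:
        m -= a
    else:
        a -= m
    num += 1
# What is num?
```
Trace:
  m=12
  m=12, a=10
  m=12, a=10, num=0
  m=2, a=10, num=1
  m=2, a=8, num=2
  m=2, a=6, num=3
  m=2, a=4, num=4
  m=2, a=2, num=5

Final answer: 5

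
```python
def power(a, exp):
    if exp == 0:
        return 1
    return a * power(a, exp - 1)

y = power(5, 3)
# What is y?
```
Call trace:
power(a=5, exp=3)
  power(a=5, exp=2)
    power(a=5, exp=1)
      power(a=5, exp=0)
      -> return 1
    -> return 5
  -> return 25
-> return 125

Final answer: 125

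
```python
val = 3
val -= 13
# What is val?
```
Trace:
  val=3
  val=-10

Final answer: -10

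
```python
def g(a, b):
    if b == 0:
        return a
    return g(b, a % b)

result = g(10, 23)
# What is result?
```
Call trace:
g(a=10, b=23)
  g(a=23, b=10)
    g(a=10, b=3)
      g(a=3, b=1)
        g(a=1, b=0)
        -> return 1
      -> return 1
    -> return 1
  -> return 1
-> return 1

Final answer: 1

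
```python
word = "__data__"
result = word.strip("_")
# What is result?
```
Trace:
  word='__data__'
  word='__data__', result='data'

Final answer: 'data'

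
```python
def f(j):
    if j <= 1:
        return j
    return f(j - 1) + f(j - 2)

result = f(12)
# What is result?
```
Call trace (a repeated sub-call is expanded the first time; later identical calls just restate its return value):
f(j=12)
  f(j=11)
    f(j=10)
      f(j=9)
        f(j=8)
          f(j=7)
            f(j=6)
              f(j=5)
                f(j=4)
                  f(j=3)
                    f(j=2)
                      f(j=1)
                      -> return 1
                      f(j=0)
                      -> return 0
                    -> return 1
                    f(j=1)
                    -> return 1
                  -> return 2
                  f(j=2) -> return 1  (same call as traced above)
                -> return 3
                f(j=3) -> return 2  (same call as traced above)
              -> return 5
              f(j=4) -> return 3  (same call as traced above)
            -> return 8
            f(j=5) -> return 5  (same call as traced above)
          -> return 13
          f(j=6) -> return 8  (same call as traced above)
        -> return 21
        f(j=7) -> return 13  (same call as traced above)
      -> return 34
      f(j=8) -> return 21  (same call as traced above)
    -> return 55
    f(j=9) -> return 34  (same call as traced above)
  -> return 89
  f(j=10) -> return 55  (same call as traced above)
-> return 144

Final answer: 144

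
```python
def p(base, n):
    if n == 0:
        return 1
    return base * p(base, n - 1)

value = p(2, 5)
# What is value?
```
Call trace:
p(base=2, n=5)
  p(base=2, n=4)
    p(base=2, n=3)
      p(base=2, n=2)
        p(base=2, n=1)
          p(base=2, n=0)
          -> return 1
        -> return 2
      -> return 4
    -> return 8
  -> return 16
-> return 32

Final answer: 32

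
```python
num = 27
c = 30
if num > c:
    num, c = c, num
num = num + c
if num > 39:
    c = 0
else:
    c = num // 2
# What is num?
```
Trace:
  num=27
  num=27, c=30
  num=27, c=30
  num=57, c=30
  num=57, c=0

Final answer: 57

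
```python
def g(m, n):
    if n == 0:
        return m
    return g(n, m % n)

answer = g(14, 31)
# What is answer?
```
Call trace:
g(m=14, n=31)
  g(m=31, n=14)
    g(m=14, n=3)
      g(m=3, n=2)
        g(m=2, n=1)
          g(m=1, n=0)
          -> return 1
        -> return 1
      -> return 1
    -> return 1
  -> return 1
-> return 1

Final answer: 1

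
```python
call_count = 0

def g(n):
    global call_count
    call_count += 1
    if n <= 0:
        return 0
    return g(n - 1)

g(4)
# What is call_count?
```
Call trace:
g(n=4)
  g(n=3)
    g(n=2)
      g(n=1)
        g(n=0)
        -> return 0
      -> return 0
    -> return 0
  -> return 0
-> return 0

call_count is incremented once per call. g is entered once for each n = 4, 3, 2, 1, 0 (the n <= 0 call returns without recursing), i.e. 4 + 1 calls.
call_count = 5

Final answer: 5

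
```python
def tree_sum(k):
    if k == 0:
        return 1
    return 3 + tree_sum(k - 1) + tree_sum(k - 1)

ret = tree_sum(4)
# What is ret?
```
Call trace (a repeated sub-call is expanded the first time; later identical calls just restate its return value):
tree_sum(k=4)
  tree_sum(k=3)
    tree_sum(k=2)
      tree_sum(k=1)
        tree_sum(k=0)
        -> return 1
        tree_sum(k=0)
        -> return 1
      -> return 5
      tree_sum(k=1) -> return 5  (same call as traced above)
    -> return 13
    tree_sum(k=2) -> return 13  (same call as traced above)
  -> return 29
  tree_sum(k=3) -> return 29  (same call as traced above)
-> return 61

Final answer: 61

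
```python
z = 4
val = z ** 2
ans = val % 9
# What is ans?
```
Trace:
  z=4
  z=4, val=16
  z=4, val=16, ans=7

Final answer: 7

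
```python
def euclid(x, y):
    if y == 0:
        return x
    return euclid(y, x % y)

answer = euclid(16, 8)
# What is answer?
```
Call trace:
euclid(x=16, y=8)
  euclid(x=8, y=0)
  -> return 8
-> return 8

Final answer: 8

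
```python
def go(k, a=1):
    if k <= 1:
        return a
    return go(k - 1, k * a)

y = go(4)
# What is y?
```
Call trace:
go(k=4, a=1)
  go(k=3, a=4)
    go(k=2, a=12)
      go(k=1, a=24)
      -> return 24
    -> return 24
  -> return 24
-> return 24

Final answer: 24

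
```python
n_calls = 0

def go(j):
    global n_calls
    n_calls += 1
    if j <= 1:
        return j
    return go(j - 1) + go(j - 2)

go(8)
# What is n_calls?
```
Call trace (a repeated sub-call is expanded the first time; later identical calls just restate its return value):
go(j=8)
  go(j=7)
    go(j=6)
      go(j=5)
        go(j=4)
          go(j=3)
            go(j=2)
              go(j=1)
              -> return 1
              go(j=0)
              -> return 0
            -> return 1
            go(j=1)
            -> return 1
          -> return 2
          go(j=2) -> return 1  (same call as traced above)
        -> return 3
        go(j=3) -> return 2  (same call as traced above)
      -> return 5
      go(j=4) -> return 3  (same call as traced above)
    -> return 8
    go(j=5) -> return 5  (same call as traced above)
  -> return 13
  go(j=6) -> return 8  (same call as traced above)
-> return 21

n_calls is incremented once per call, so count the calls in each subtree. Let C(j) = number of calls made by go(j).
C(0) = C(1) = 1 (base case, no recursion); C(j) = 1 + C(j - 1) + C(j - 2) otherwise.
C(2) = 1 + C(1) + C(0) = 1 + 1 + 1 = 3
C(3) = 1 + C(2) + C(1) = 1 + 3 + 1 = 5
C(4) = 1 + C(3) + C(2) = 1 + 5 + 3 = 9
C(5) = 1 + C(4) + C(3) = 1 + 9 + 5 = 15
C(6) = 1 + C(5) + C(4) = 1 + 15 + 9 = 25
C(7) = 1 + C(6) + C(5) = 1 + 25 + 15 = 41
C(8) = 1 + C(7) + C(6) = 1 + 41 + 25 = 67
n_calls = C(8) = 67

Final answer: 67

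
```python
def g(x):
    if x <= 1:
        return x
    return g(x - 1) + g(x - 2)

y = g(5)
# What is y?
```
Call trace (a repeated sub-call is expanded the first time; later identical calls just restate its return value):
g(x=5)
  g(x=4)
    g(x=3)
      g(x=2)
        g(x=1)
        -> return 1
        g(x=0)
        -> return 0
      -> return 1
      g(x=1)
      -> return 1
    -> return 2
    g(x=2) -> return 1  (same call as traced above)
  -> return 3
  g(x=3) -> return 2  (same call as traced above)
-> return 5

Final answer: 5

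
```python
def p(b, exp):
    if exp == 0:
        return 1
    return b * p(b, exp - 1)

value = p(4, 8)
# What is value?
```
Call trace:
p(b=4, exp=8)
  p(b=4, exp=7)
    p(b=4, exp=6)
      p(b=4, exp=5)
        p(b=4, exp=4)
          p(b=4, exp=3)
            p(b=4, exp=2)
              p(b=4, exp=1)
                p(b=4, exp=0)
                -> return 1
              -> return 4
            -> return 16
          -> return 64
        -> return 256
      -> return 1024
    -> return 4096
  -> return 16384
-> return 65536

Final answer: 65536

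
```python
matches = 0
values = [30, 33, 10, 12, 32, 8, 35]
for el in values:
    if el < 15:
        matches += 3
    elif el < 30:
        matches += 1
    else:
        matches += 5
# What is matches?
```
Trace:
  matches=0
  matches=5, el=30
  matches=10, el=33
  matches=13, el=10
  matches=16, el=12
  matches=21, el=32
  matches=24, el=8
  matches=29, el=35

Final answer: 29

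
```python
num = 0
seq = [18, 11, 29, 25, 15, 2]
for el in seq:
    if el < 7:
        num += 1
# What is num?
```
Trace:
  num=0
  num=0, el=18
  num=0, el=11
  num=0, el=29
  num=0, el=25
  num=0, el=15
  num=1, el=2

Final answer: 1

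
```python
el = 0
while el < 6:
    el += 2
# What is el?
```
Trace:
  el=0
  el=2
  el=4
  el=6

Final answer: 6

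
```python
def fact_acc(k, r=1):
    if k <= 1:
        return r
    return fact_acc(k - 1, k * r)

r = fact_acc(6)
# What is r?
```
Call trace:
fact_acc(k=6, r=1)
  fact_acc(k=5, r=6)
    fact_acc(k=4, r=30)
      fact_acc(k=3, r=120)
        fact_acc(k=2, r=360)
          fact_acc(k=1, r=720)
          -> return 720
        -> return 720
      -> return 720
    -> return 720
  -> return 720
-> return 720

Final answer: 720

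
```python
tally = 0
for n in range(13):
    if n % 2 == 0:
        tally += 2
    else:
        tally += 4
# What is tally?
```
Trace:
  tally=0
  tally=2, n=0
  tally=6, n=1
  tally=8, n=2
  tally=12, n=3
  tally=14, n=4
  tally=18, n=5
  tally=20, n=6
  tally=24, n=7
  tally=26, n=8
  tally=30, n=9
  tally=32, n=10
  tally=36, n=11
  tally=38, n=12

Final answer: 38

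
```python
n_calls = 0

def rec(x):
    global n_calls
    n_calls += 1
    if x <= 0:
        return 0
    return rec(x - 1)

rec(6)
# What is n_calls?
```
Call trace:
rec(x=6)
  rec(x=5)
    rec(x=4)
      rec(x=3)
        rec(x=2)
          rec(x=1)
            rec(x=0)
            -> return 0
          -> return 0
        -> return 0
      -> return 0
    -> return 0
  -> return 0
-> return 0

n_calls is incremented once per call. rec is entered once for each x = 6, 5, 4, 3, 2, 1, 0 (the x <= 0 call returns without recursing), i.e. 6 + 1 calls.
n_calls = 7

Final answer: 7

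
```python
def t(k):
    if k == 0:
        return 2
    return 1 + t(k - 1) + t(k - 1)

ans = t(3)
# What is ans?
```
Call trace (a repeated sub-call is expanded the first time; later identical calls just restate its return value):
t(k=3)
  t(k=2)
    t(k=1)
      t(k=0)
      -> return 2
      t(k=0)
      -> return 2
    -> return 5
    t(k=1) -> return 5  (same call as traced above)
  -> return 11
  t(k=2) -> return 11  (same call as traced above)
-> return 23

Final answer: 23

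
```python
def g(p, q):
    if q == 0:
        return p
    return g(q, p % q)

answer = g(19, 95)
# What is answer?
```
Call trace:
g(p=19, q=95)
  g(p=95, q=19)
    g(p=19, q=0)
    -> return 19
  -> return 19
-> return 19

Final answer: 19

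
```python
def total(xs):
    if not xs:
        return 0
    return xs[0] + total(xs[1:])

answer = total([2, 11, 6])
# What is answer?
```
Call trace:
total(xs=[2, 11, 6])
  total(xs=[11, 6])
    total(xs=[6])
      total(xs=[])
      -> return 0
    -> return 6
  -> return 17
-> return 19

Final answer: 19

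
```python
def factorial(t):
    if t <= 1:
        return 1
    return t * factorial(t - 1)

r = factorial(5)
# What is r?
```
Call trace:
factorial(t=5)
  factorial(t=4)
    factorial(t=3)
      factorial(t=2)
        factorial(t=1)
        -> return 1
      -> return 2
    -> return 6
  -> return 24
-> return 120

Final answer: 120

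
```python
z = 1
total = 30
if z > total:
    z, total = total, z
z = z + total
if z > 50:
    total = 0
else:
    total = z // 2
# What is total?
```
Trace:
  z=1
  z=1, total=30
  z=1, total=30
  z=31, total=30
  z=31, total=15

Final answer: 15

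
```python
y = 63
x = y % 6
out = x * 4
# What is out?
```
Trace:
  y=63
  y=63, x=3
  y=63, x=3, out=12

Final answer: 12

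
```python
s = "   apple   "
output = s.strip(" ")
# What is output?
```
Trace:
  s='   apple   '
  s='   apple   ', output='apple'

Final answer: 'apple'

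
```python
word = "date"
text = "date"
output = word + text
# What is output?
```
Trace:
  word='date'
  word='date', text='date'
  word='date', text='date', output='datedate'

Final answer: 'datedate'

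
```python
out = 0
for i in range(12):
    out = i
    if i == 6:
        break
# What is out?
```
Trace:
  out=0
  out=0, i=0
  out=1, i=1
  out=2, i=2
  out=3, i=3
  out=4, i=4
  out=5, i=5
  out=6, i=6

Final answer: 6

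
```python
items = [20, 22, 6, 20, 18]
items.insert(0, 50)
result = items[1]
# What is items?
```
Trace:
  items=[20, 22, 6, 20, 18]
  items=[50, 20, 22, 6, 20, 18]
  items=[50, 20, 22, 6, 20, 18], result=20

Final answer: [50, 20, 22, 6, 20, 18]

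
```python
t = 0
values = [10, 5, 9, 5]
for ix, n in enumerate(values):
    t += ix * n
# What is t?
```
Trace:
  t=0
  t=0, ix=0, n=10
  t=5, ix=1, n=5
  t=23, ix=2, n=9
  t=38, ix=3, n=5

Final answer: 38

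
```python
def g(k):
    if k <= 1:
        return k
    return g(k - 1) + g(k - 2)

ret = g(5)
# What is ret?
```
Call trace (a repeated sub-call is expanded the first time; later identical calls just restate its return value):
g(k=5)
  g(k=4)
    g(k=3)
      g(k=2)
        g(k=1)
        -> return 1
        g(k=0)
        -> return 0
      -> return 1
      g(k=1)
      -> return 1
    -> return 2
    g(k=2) -> return 1  (same call as traced above)
  -> return 3
  g(k=3) -> return 2  (same call as traced above)
-> return 5

Final answer: 5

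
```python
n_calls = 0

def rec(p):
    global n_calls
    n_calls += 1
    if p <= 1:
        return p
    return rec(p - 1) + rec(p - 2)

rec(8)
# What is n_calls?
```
Call trace (a repeated sub-call is expanded the first time; later identical calls just restate its return value):
rec(p=8)
  rec(p=7)
    rec(p=6)
      rec(p=5)
        rec(p=4)
          rec(p=3)
            rec(p=2)
              rec(p=1)
              -> return 1
              rec(p=0)
              -> return 0
            -> return 1
            rec(p=1)
            -> return 1
          -> return 2
          rec(p=2) -> return 1  (same call as traced above)
        -> return 3
        rec(p=3) -> return 2  (same call as traced above)
      -> return 5
      rec(p=4) -> return 3  (same call as traced above)
    -> return 8
    rec(p=5) -> return 5  (same call as traced above)
  -> return 13
  rec(p=6) -> return 8  (same call as traced above)
-> return 21

n_calls is incremented once per call, so count the calls in each subtree. Let C(p) = number of calls made by rec(p).
C(0) = C(1) = 1 (base case, no recursion); C(p) = 1 + C(p - 1) + C(p - 2) otherwise.
C(2) = 1 + C(1) + C(0) = 1 + 1 + 1 = 3
C(3) = 1 + C(2) + C(1) = 1 + 3 + 1 = 5
C(4) = 1 + C(3) + C(2) = 1 + 5 + 3 = 9
C(5) = 1 + C(4) + C(3) = 1 + 9 + 5 = 15
C(6) = 1 + C(5) + C(4) = 1 + 15 + 9 = 25
C(7) = 1 + C(6) + C(5) = 1 + 25 + 15 = 41
C(8) = 1 + C(7) + C(6) = 1 + 41 + 25 = 67
n_calls = C(8) = 67

Final answer: 67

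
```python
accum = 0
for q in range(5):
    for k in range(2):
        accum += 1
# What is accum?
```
Trace:
  accum=0
  accum=1, q=0, k=0
  accum=2, q=0, k=1
  accum=3, q=1, k=0
  accum=4, q=1, k=1
  accum=5, q=2, k=0
  accum=6, q=2, k=1
  accum=7, q=3, k=0
  accum=8, q=3, k=1
  accum=9, q=4, k=0
  accum=10, q=4, k=1

Final answer: 10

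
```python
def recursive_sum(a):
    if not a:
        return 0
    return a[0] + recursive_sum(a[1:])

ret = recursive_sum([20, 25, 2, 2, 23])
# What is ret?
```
Call trace:
recursive_sum(a=[20, 25, 2, 2, 23])
  recursive_sum(a=[25, 2, 2, 23])
    recursive_sum(a=[2, 2, 23])
      recursive_sum(a=[2, 23])
        recursive_sum(a=[23])
          recursive_sum(a=[])
          -> return 0
        -> return 23
      -> return 25
    -> return 27
  -> return 52
-> return 72

Final answer: 72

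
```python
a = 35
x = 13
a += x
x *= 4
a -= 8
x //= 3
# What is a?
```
Trace:
  a=35
  a=35, x=13
  a=48, x=13
  a=48, x=52
  a=40, x=52
  a=40, x=17

Final answer: 40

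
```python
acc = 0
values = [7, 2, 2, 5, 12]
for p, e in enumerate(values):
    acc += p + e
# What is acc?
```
Trace:
  acc=0
  acc=7, p=0, e=7
  acc=10, p=1, e=2
  acc=14, p=2, e=2
  acc=22, p=3, e=5
  acc=38, p=4, e=12

Final answer: 38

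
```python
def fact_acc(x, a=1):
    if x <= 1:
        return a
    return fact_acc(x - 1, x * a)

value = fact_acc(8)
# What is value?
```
Call trace:
fact_acc(x=8, a=1)
  fact_acc(x=7, a=8)
    fact_acc(x=6, a=56)
      fact_acc(x=5, a=336)
        fact_acc(x=4, a=1680)
          fact_acc(x=3, a=6720)
            fact_acc(x=2, a=20160)
              fact_acc(x=1, a=40320)
              -> return 40320
            -> return 40320
          -> return 40320
        -> return 40320
      -> return 40320
    -> return 40320
  -> return 40320
-> return 40320

Final answer: 40320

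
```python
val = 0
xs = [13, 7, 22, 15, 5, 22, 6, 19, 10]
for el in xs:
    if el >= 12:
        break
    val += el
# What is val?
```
Trace:
  val=0
  val=0, el=13

Final answer: 0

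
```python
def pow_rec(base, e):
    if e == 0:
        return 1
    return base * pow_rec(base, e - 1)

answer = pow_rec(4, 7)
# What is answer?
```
Call trace:
pow_rec(base=4, e=7)
  pow_rec(base=4, e=6)
    pow_rec(base=4, e=5)
      pow_rec(base=4, e=4)
        pow_rec(base=4, e=3)
          pow_rec(base=4, e=2)
            pow_rec(base=4, e=1)
              pow_rec(base=4, e=0)
              -> return 1
            -> return 4
          -> return 16
        -> return 64
      -> return 256
    -> return 1024
  -> return 4096
-> return 16384

Final answer: 16384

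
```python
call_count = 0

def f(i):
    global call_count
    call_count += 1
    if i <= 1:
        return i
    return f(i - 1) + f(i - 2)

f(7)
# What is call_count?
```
Call trace (a repeated sub-call is expanded the first time; later identical calls just restate its return value):
f(i=7)
  f(i=6)
    f(i=5)
      f(i=4)
        f(i=3)
          f(i=2)
            f(i=1)
            -> return 1
            f(i=0)
            -> return 0
          -> return 1
          f(i=1)
          -> return 1
        -> return 2
        f(i=2) -> return 1  (same call as traced above)
      -> return 3
      f(i=3) -> return 2  (same call as traced above)
    -> return 5
    f(i=4) -> return 3  (same call as traced above)
  -> return 8
  f(i=5) -> return 5  (same call as traced above)
-> return 13

call_count is incremented once per call, so count the calls in each subtree. Let C(i) = number of calls made by f(i).
C(0) = C(1) = 1 (base case, no recursion); C(i) = 1 + C(i - 1) + C(i - 2) otherwise.
C(2) = 1 + C(1) + C(0) = 1 + 1 + 1 = 3
C(3) = 1 + C(2) + C(1) = 1 + 3 + 1 = 5
C(4) = 1 + C(3) + C(2) = 1 + 5 + 3 = 9
C(5) = 1 + C(4) + C(3) = 1 + 9 + 5 = 15
C(6) = 1 + C(5) + C(4) = 1 + 15 + 9 = 25
C(7) = 1 + C(6) + C(5) = 1 + 25 + 15 = 41
call_count = C(7) = 41

Final answer: 41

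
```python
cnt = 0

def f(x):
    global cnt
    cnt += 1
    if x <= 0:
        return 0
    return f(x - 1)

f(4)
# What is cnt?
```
Call trace:
f(x=4)
  f(x=3)
    f(x=2)
      f(x=1)
        f(x=0)
        -> return 0
      -> return 0
    -> return 0
  -> return 0
-> return 0

cnt is incremented once per call. f is entered once for each x = 4, 3, 2, 1, 0 (the x <= 0 call returns without recursing), i.e. 4 + 1 calls.
cnt = 5

Final answer: 5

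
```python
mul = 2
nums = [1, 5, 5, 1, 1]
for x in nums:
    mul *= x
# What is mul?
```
Trace:
  mul=2
  mul=2, x=1
  mul=10, x=5
  mul=50, x=5
  mul=50, x=1
  mul=50, x=1

Final answer: 50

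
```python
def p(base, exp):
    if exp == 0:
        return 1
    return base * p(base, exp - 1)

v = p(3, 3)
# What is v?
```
Call trace:
p(base=3, exp=3)
  p(base=3, exp=2)
    p(base=3, exp=1)
      p(base=3, exp=0)
      -> return 1
    -> return 3
  -> return 9
-> return 27

Final answer: 27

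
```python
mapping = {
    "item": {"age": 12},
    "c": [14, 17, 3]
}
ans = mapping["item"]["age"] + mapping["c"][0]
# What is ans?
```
Trace:
  mapping={'item': {'age': 12}, 'c': [14, 17, 3]}
  mapping={'item': {'age': 12}, 'c': [14, 17, 3]}, ans=26

Final answer: 26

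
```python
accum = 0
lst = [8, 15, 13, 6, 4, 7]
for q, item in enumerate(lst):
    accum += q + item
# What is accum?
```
Trace:
  accum=0
  accum=8, q=0, item=8
  accum=24, q=1, item=15
  accum=39, q=2, item=13
  accum=48, q=3, item=6
  accum=56, q=4, item=4
  accum=68, q=5, item=7

Final answer: 68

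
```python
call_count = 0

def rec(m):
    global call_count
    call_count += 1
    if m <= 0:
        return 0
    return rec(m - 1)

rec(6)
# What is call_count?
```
Call trace:
rec(m=6)
  rec(m=5)
    rec(m=4)
      rec(m=3)
        rec(m=2)
          rec(m=1)
            rec(m=0)
            -> return 0
          -> return 0
        -> return 0
      -> return 0
    -> return 0
  -> return 0
-> return 0

call_count is incremented once per call. rec is entered once for each m = 6, 5, 4, 3, 2, 1, 0 (the m <= 0 call returns without recursing), i.e. 6 + 1 calls.
call_count = 7

Final answer: 7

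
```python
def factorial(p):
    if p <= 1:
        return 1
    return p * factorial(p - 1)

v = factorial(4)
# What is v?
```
Call trace:
factorial(p=4)
  factorial(p=3)
    factorial(p=2)
      factorial(p=1)
      -> return 1
    -> return 2
  -> return 6
-> return 24

Final answer: 24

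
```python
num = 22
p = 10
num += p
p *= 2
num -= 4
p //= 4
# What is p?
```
Trace:
  num=22
  num=22, p=10
  num=32, p=10
  num=32, p=20
  num=28, p=20
  num=28, p=5

Final answer: 5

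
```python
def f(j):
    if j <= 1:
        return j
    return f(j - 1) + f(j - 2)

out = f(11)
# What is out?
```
Call trace (a repeated sub-call is expanded the first time; later identical calls just restate its return value):
f(j=11)
  f(j=10)
    f(j=9)
      f(j=8)
        f(j=7)
          f(j=6)
            f(j=5)
              f(j=4)
                f(j=3)
                  f(j=2)
                    f(j=1)
                    -> return 1
                    f(j=0)
                    -> return 0
                  -> return 1
                  f(j=1)
                  -> return 1
                -> return 2
                f(j=2) -> return 1  (same call as traced above)
              -> return 3
              f(j=3) -> return 2  (same call as traced above)
            -> return 5
            f(j=4) -> return 3  (same call as traced above)
          -> return 8
          f(j=5) -> return 5  (same call as traced above)
        -> return 13
        f(j=6) -> return 8  (same call as traced above)
      -> return 21
      f(j=7) -> return 13  (same call as traced above)
    -> return 34
    f(j=8) -> return 21  (same call as traced above)
  -> return 55
  f(j=9) -> return 34  (same call as traced above)
-> return 89

Final answer: 89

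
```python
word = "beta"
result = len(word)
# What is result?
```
Trace:
  word='beta'
  word='beta', result=4

Final answer: 4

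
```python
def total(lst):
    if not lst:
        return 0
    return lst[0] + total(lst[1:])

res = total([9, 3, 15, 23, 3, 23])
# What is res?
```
Call trace:
total(lst=[9, 3, 15, 23, 3, 23])
  total(lst=[3, 15, 23, 3, 23])
    total(lst=[15, 23, 3, 23])
      total(lst=[23, 3, 23])
        total(lst=[3, 23])
          total(lst=[23])
            total(lst=[])
            -> return 0
          -> return 23
        -> return 26
      -> return 49
    -> return 64
  -> return 67
-> return 76

Final answer: 76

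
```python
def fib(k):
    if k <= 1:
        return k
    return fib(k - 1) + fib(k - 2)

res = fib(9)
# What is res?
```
Call trace (a repeated sub-call is expanded the first time; later identical calls just restate its return value):
fib(k=9)
  fib(k=8)
    fib(k=7)
      fib(k=6)
        fib(k=5)
          fib(k=4)
            fib(k=3)
              fib(k=2)
                fib(k=1)
                -> return 1
                fib(k=0)
                -> return 0
              -> return 1
              fib(k=1)
              -> return 1
            -> return 2
            fib(k=2) -> return 1  (same call as traced above)
          -> return 3
          fib(k=3) -> return 2  (same call as traced above)
        -> return 5
        fib(k=4) -> return 3  (same call as traced above)
      -> return 8
      fib(k=5) -> return 5  (same call as traced above)
    -> return 13
    fib(k=6) -> return 8  (same call as traced above)
  -> return 21
  fib(k=7) -> return 13  (same call as traced above)
-> return 34

Final answer: 34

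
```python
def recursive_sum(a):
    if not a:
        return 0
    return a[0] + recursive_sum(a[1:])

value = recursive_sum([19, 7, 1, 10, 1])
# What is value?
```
Call trace:
recursive_sum(a=[19, 7, 1, 10, 1])
  recursive_sum(a=[7, 1, 10, 1])
    recursive_sum(a=[1, 10, 1])
      recursive_sum(a=[10, 1])
        recursive_sum(a=[1])
          recursive_sum(a=[])
          -> return 0
        -> return 1
      -> return 11
    -> return 12
  -> return 19
-> return 38

Final answer: 38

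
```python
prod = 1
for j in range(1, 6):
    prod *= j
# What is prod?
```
Trace:
  prod=1
  prod=1, j=1
  prod=2, j=2
  prod=6, j=3
  prod=24, j=4
  prod=120, j=5

Final answer: 120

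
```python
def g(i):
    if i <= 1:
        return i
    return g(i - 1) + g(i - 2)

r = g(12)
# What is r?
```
Call trace (a repeated sub-call is expanded the first time; later identical calls just restate its return value):
g(i=12)
  g(i=11)
    g(i=10)
      g(i=9)
        g(i=8)
          g(i=7)
            g(i=6)
              g(i=5)
                g(i=4)
                  g(i=3)
                    g(i=2)
                      g(i=1)
                      -> return 1
                      g(i=0)
                      -> return 0
                    -> return 1
                    g(i=1)
                    -> return 1
                  -> return 2
                  g(i=2) -> return 1  (same call as traced above)
                -> return 3
                g(i=3) -> return 2  (same call as traced above)
              -> return 5
              g(i=4) -> return 3  (same call as traced above)
            -> return 8
            g(i=5) -> return 5  (same call as traced above)
          -> return 13
          g(i=6) -> return 8  (same call as traced above)
        -> return 21
        g(i=7) -> return 13  (same call as traced above)
      -> return 34
      g(i=8) -> return 21  (same call as traced above)
    -> return 55
    g(i=9) -> return 34  (same call as traced above)
  -> return 89
  g(i=10) -> return 55  (same call as traced above)
-> return 144

Final answer: 144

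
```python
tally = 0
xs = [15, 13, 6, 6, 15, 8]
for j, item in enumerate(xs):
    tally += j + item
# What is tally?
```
Trace:
  tally=0
  tally=15, j=0, item=15
  tally=29, j=1, item=13
  tally=37, j=2, item=6
  tally=46, j=3, item=6
  tally=65, j=4, item=15
  tally=78, j=5, item=8

Final answer: 78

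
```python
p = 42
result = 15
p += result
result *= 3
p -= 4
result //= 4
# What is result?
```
Trace:
  p=42
  p=42, result=15
  p=57, result=15
  p=57, result=45
  p=53, result=45
  p=53, result=11

Final answer: 11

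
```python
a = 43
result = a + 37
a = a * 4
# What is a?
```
Trace:
  a=43
  a=43, result=80
  a=172, result=80

Final answer: 172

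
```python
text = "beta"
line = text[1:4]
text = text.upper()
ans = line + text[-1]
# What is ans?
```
Trace:
  text='beta'
  text='beta', line='eta'
  text='BETA', line='eta'
  text='BETA', line='eta', ans='etaA'

Final answer: 'etaA'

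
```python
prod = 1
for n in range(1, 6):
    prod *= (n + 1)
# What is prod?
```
Trace:
  prod=1
  prod=2, n=1
  prod=6, n=2
  prod=24, n=3
  prod=120, n=4
  prod=720, n=5

Final answer: 720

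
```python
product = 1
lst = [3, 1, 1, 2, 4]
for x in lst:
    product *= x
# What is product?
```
Trace:
  product=1
  product=3, x=3
  product=3, x=1
  product=3, x=1
  product=6, x=2
  product=24, x=4

Final answer: 24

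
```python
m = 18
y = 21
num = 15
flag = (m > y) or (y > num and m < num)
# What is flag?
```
Trace:
  m=18
  m=18, y=21
  m=18, y=21, num=15
  m=18, y=21, num=15, flag=False

Final answer: False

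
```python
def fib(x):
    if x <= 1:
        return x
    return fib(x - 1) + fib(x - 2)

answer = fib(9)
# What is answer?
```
Call trace (a repeated sub-call is expanded the first time; later identical calls just restate its return value):
fib(x=9)
  fib(x=8)
    fib(x=7)
      fib(x=6)
        fib(x=5)
          fib(x=4)
            fib(x=3)
              fib(x=2)
                fib(x=1)
                -> return 1
                fib(x=0)
                -> return 0
              -> return 1
              fib(x=1)
              -> return 1
            -> return 2
            fib(x=2) -> return 1  (same call as traced above)
          -> return 3
          fib(x=3) -> return 2  (same call as traced above)
        -> return 5
        fib(x=4) -> return 3  (same call as traced above)
      -> return 8
      fib(x=5) -> return 5  (same call as traced above)
    -> return 13
    fib(x=6) -> return 8  (same call as traced above)
  -> return 21
  fib(x=7) -> return 13  (same call as traced above)
-> return 34

Final answer: 34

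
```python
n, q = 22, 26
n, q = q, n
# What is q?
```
Trace:
  n=22, q=26
  n=26, q=22

Final answer: 22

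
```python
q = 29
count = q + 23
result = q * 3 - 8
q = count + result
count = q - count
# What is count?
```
Trace:
  q=29
  q=29, count=52
  q=29, count=52, result=79
  q=131, count=52, result=79
  q=131, count=79, result=79

Final answer: 79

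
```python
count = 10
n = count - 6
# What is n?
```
Trace:
  count=10
  count=10, n=4

Final answer: 4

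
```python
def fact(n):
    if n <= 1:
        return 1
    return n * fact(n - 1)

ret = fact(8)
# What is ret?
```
Call trace:
fact(n=8)
  fact(n=7)
    fact(n=6)
      fact(n=5)
        fact(n=4)
          fact(n=3)
            fact(n=2)
              fact(n=1)
              -> return 1
            -> return 2
          -> return 6
        -> return 24
      -> return 120
    -> return 720
  -> return 5040
-> return 40320

Final answer: 40320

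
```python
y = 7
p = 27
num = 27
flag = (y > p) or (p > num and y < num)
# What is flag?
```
Trace:
  y=7
  y=7, p=27
  y=7, p=27, num=27
  y=7, p=27, num=27, flag=False

Final answer: False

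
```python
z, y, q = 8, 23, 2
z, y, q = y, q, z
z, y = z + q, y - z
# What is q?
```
Trace:
  z=8, y=23, q=2
  z=23, y=2, q=8
  z=31, y=-21, q=8

Final answer: 8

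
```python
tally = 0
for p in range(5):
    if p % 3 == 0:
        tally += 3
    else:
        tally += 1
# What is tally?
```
Trace:
  tally=0
  tally=3, p=0
  tally=4, p=1
  tally=5, p=2
  tally=8, p=3
  tally=9, p=4

Final answer: 9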